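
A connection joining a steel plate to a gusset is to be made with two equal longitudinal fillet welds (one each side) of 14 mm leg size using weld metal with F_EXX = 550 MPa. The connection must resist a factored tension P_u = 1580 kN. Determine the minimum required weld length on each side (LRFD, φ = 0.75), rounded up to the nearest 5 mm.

Throat t_e = 0.707 × 14 = 9.898 mm.
φr_n = 0.75 × 0.6 × 550 × 9.898 × 10⁻³ = 2.45 kN/mm.
L_req = P_u / φr_n = 1580 / 2.45 = 645 mm total.
Per side: 645 / 2 = 322.5 mm.
Round up → use L = 325 mm on each side.

L = 325 mm on each side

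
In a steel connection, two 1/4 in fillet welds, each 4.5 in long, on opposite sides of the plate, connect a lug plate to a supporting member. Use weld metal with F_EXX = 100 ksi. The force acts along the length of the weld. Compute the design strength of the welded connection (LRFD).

Effective throat t_e = 0.707 × 0.25 = 0.1767 in.
Total length L = 9 in; A_we = 0.1767 × 9 = 1.591 in².
F_nw = 0.6 F_EXX = 0.6 × 100 = 60 ksi.
φR_n = 0.75 × 60 × 1.591 = 71.58 kips.

φR_n ≈ 71.6 kips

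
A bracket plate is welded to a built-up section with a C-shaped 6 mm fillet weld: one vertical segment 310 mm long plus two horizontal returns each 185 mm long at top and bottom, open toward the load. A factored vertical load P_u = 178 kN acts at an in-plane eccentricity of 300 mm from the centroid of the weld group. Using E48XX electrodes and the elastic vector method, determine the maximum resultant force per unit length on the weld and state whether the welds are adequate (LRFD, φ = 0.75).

f_max ≈ 982 N/mm; NOT adequate

E48XX → F_EXX = 480 MPa.
Total weld length L_w = 680 mm. Treat welds as unit-width lines.
Centroid: x̄ = 2×185×92.5 / 680 = 50.33 mm from the vertical weld.
Polar moment about centroid: J = I_x + I_y = [310³/12 + 2×185×155²] + [310×50.33² + 2(185³/12 + 185×42.17²)] = 13870000 mm³.
Direct shear f_v = P/L_w = 178×10³ / 680 = 261.8 N/mm (vertical).
Torsion M = P·e = 178×10³ × 300 = 53400000 N·mm.
Critical point at (x, y) = (134.7, 155) from centroid. f_tx = M·y/J = 596.7 N/mm; f_ty = M·x/J = 518.5 N/mm.
Resultant f_max = √[f_tx² + (f_v + f_ty)²] = √[596.7² + (261.8 + 518.5)²] = 982.3 N/mm.
Capacity per unit length: φr_n = 0.75 × 0.6 × 480 × (0.707 × 6) = 916.3 N/mm.
982.3 > 916.3 → NOT adequate.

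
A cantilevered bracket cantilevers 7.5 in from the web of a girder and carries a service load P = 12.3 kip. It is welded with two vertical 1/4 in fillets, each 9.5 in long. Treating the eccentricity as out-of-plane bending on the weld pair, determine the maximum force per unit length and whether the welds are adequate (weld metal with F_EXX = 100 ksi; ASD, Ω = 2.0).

f_max ≈ 3.13 kip/in; adequate

L_w = 2 × 9.5 = 19 in; section modulus (unit throat) S = 2 × L²/6 = 30.08 in².
Direct shear f_v = P/L_w = 12.3/19 = 0.6474 kip/in.
Moment M = P × e = 12.3 × 7.5 = 92.25 kip·in; bending f_b = M/S = 3.066 kip/in.
f_max = √(f_v² + f_b²) = √(0.6474² + 3.066²) = 3.134 kip/in.
r_n/Ω = (1/2.0) × 0.6 × 100 × (0.707 × 0.25) = 5.302 kip/in → adequate.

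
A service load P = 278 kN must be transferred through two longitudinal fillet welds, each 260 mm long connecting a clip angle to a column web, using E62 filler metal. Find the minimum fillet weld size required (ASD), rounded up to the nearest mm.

w = 5 mm

E62XX → F_EXX = 620 MPa.
Total weld length L = 520 mm.
Required throat t_e = P × Ω / (0.6 F_EXX × L) = 278 × 2.0 / (0.6 × 620 × 520 × 10⁻³) = 2.874 mm.
Required leg w = t_e / 0.707 = 4.065 mm → use 5 mm.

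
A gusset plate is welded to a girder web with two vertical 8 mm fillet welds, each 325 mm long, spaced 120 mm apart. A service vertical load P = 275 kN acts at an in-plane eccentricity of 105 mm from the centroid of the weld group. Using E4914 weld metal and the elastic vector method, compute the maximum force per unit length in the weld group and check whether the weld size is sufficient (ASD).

E49XX → F_EXX = 490 MPa.
Total weld length L_w = 650 mm. Treat welds as unit-width lines.
Polar moment about centroid: J = 2[d³/12 + d(b/2)²] = 2[325³/12 + 325×60²] = 8061000 mm³.
Direct shear f_v = P/L_w = 275×10³ / 650 = 423.1 N/mm (vertical).
Torsion M = P·e = 275×10³ × 105 = 28875000 N·mm.
Critical point at (x, y) = (60, 162.5) from centroid. f_tx = M·y/J = 582.1 N/mm; f_ty = M·x/J = 214.9 N/mm.
Resultant f_max = √[f_tx² + (f_v + f_ty)²] = √[582.1² + (423.1 + 214.9)²] = 863.6 N/mm.
Capacity per unit length: r_n/Ω = (1/2.0) × 0.6 × 490 × (0.707 × 8) = 831.4 N/mm.
863.6 > 831.4 → NOT adequate.

f_max ≈ 864 N/mm; NOT adequate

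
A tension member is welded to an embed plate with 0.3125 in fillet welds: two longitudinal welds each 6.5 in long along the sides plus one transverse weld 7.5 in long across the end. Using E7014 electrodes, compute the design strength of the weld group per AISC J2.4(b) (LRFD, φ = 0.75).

φR_n ≈ 155 kips

E70XX → F_EXX = 70 ksi.
t_e = 0.707 × 0.3125 = 0.2209 in.
R_nwl = 0.6 × 70 × 0.2209 × 13 = 120.6 kips (longitudinal, 2 welds).
R_nwt = 0.6 × 70 × 0.2209 × 7.5 = 69.6 kips (transverse, base value).
(i) R_nwl + R_nwt = 190.2 kips; (ii) 0.85 R_nwl + 1.5 R_nwt = 206.9 kips.
R_n = max = 206.9 kips [governs: (ii)]; φR_n = 155.2 kips.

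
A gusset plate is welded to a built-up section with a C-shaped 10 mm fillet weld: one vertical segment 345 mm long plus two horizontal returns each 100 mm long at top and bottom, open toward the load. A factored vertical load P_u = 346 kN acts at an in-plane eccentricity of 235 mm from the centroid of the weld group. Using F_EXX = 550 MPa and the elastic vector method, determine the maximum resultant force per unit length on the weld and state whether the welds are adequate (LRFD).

f_max ≈ 1930 N/mm; NOT adequate

Total weld length L_w = 545 mm. Treat welds as unit-width lines.
Centroid: x̄ = 2×100×50 / 545 = 18.35 mm from the vertical weld.
Polar moment about centroid: J = I_x + I_y = [345³/12 + 2×100×172.5²] + [345×18.35² + 2(100³/12 + 100×31.65²)] = 9856000 mm³.
Direct shear f_v = P/L_w = 346×10³ / 545 = 634.9 N/mm (vertical).
Torsion M = P·e = 346×10³ × 235 = 81310000 N·mm.
Critical point at (x, y) = (81.65, 172.5) from centroid. f_tx = M·y/J = 1423 N/mm; f_ty = M·x/J = 673.6 N/mm.
Resultant f_max = √[f_tx² + (f_v + f_ty)²] = √[1423² + (634.9 + 673.6)²] = 1933 N/mm.
Capacity per unit length: φr_n = 0.75 × 0.6 × 550 × (0.707 × 10) = 1750 N/mm.
1933 > 1750 → NOT adequate.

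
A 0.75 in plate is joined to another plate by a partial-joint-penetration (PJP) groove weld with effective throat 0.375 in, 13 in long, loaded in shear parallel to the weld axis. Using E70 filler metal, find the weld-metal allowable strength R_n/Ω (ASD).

E70XX → F_EXX = 70 ksi.
Effective throat (given) t_e = 0.375 in.
A_we = 0.375 × 13 = 4.875 in².
F_nw = 0.6 F_EXX = 42 ksi.
R_n/Ω = (42 × 4.875) / 2.0 = 102.4 kips.

R_n/Ω ≈ 102 kips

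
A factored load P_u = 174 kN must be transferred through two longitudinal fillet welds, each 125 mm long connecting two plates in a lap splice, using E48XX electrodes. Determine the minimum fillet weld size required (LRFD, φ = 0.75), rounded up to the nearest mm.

w = 5 mm

E48XX → F_EXX = 480 MPa.
Total weld length L = 250 mm.
Required throat t_e = P_u / (φ × 0.6 F_EXX × L) = 174 / (0.75 × 0.6 × 480 × 250 × 10⁻³) = 3.222 mm.
Required leg w = t_e / 0.707 = 4.558 mm → use 5 mm.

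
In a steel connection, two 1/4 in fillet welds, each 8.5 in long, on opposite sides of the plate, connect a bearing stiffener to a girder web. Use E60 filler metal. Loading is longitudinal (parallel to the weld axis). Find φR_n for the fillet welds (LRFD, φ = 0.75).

E60XX → F_EXX = 60 ksi.
Effective throat t_e = 0.707 × 0.25 = 0.1767 in.
Total length L = 17 in; A_we = 0.1767 × 17 = 3.005 in².
F_nw = 0.6 F_EXX = 0.6 × 60 = 36 ksi.
φR_n = 0.75 × 36 × 3.005 = 81.13 kips.

φR_n ≈ 81.1 kips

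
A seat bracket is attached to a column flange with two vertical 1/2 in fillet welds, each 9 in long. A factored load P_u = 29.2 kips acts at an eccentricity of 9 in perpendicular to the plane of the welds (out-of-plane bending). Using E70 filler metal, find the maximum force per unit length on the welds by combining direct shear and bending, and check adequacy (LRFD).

f_max ≈ 9.87 kip/in; adequate

E70XX → F_EXX = 70 ksi.
L_w = 2 × 9 = 18 in; section modulus (unit throat) S = 2 × L²/6 = 27 in².
Direct shear f_v = P/L_w = 29.2/18 = 1.622 kip/in.
Moment M = P × e = 29.2 × 9 = 262.8 kip·in; bending f_b = M/S = 9.733 kip/in.
f_max = √(f_v² + f_b²) = √(1.622² + 9.733²) = 9.868 kip/in.
φr_n = 0.75 × 0.6 × 70 × (0.707 × 0.5) = 11.14 kip/in → adequate.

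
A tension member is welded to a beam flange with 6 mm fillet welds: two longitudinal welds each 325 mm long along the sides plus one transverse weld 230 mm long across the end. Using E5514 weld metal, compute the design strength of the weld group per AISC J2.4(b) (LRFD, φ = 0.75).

E55XX → F_EXX = 550 MPa.
t_e = 0.707 × 6 = 4.242 mm.
R_nwl = 0.6 × 550 × 4.242 × 650 × 10⁻³ = 909.9 kN (longitudinal, 2 welds).
R_nwt = 0.6 × 550 × 4.242 × 230 × 10⁻³ = 322 kN (transverse, base value).
(i) R_nwl + R_nwt = 1232 kN; (ii) 0.85 R_nwl + 1.5 R_nwt = 1256 kN.
R_n = max = 1256 kN [governs: (ii)]; φR_n = 942.3 kN.

φR_n ≈ 942 kN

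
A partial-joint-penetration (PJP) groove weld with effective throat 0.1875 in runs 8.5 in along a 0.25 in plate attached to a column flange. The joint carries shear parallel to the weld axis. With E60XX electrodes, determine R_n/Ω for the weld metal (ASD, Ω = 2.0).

R_n/Ω ≈ 28.7 kips

E60XX → F_EXX = 60 ksi.
Effective throat (given) t_e = 0.1875 in.
A_we = 0.1875 × 8.5 = 1.594 in².
F_nw = 0.6 F_EXX = 36 ksi.
R_n/Ω = (36 × 1.594) / 2.0 = 28.69 kips.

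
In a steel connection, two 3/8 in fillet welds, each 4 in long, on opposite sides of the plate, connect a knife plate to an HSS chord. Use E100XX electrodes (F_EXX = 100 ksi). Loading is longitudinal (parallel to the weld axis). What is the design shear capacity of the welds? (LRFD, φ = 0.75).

Effective throat t_e = 0.707 × 0.375 = 0.2651 in.
Total length L = 8 in; A_we = 0.2651 × 8 = 2.121 in².
F_nw = 0.6 F_EXX = 0.6 × 100 = 60 ksi.
φR_n = 0.75 × 60 × 2.121 = 95.45 kip.

φR_n ≈ 95.4 kip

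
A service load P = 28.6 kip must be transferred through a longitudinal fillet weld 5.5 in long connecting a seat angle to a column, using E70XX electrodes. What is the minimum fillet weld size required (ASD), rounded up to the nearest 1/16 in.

w = 3/8 in

E70XX → F_EXX = 70 ksi.
Total weld length L = 5.5 in.
Required throat t_e = P × Ω / (0.6 F_EXX × L) = 28.6 × 2.0 / (0.6 × 70 × 5.5) = 0.2476 in.
Required leg w = t_e / 0.707 = 0.3502 in → use 3/8 in.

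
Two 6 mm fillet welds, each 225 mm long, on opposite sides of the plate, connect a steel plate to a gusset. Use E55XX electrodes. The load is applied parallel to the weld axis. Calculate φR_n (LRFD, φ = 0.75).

φR_n ≈ 472 kN

E55XX → F_EXX = 550 MPa.
Effective throat t_e = 0.707 × 6 = 4.242 mm.
Total length L = 450 mm; A_we = 4.242 × 450 = 1909 mm².
F_nw = 0.6 F_EXX = 0.6 × 550 = 330 MPa.
φR_n = 0.75 × 330 × 1909 × 10⁻³ = 472.5 kN.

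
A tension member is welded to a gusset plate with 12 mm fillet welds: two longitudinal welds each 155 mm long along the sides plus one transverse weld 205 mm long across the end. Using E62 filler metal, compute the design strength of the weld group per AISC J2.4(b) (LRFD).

E62XX → F_EXX = 620 MPa.
t_e = 0.707 × 12 = 8.484 mm.
R_nwl = 0.6 × 620 × 8.484 × 310 × 10⁻³ = 978.4 kN (longitudinal, 2 welds).
R_nwt = 0.6 × 620 × 8.484 × 205 × 10⁻³ = 647 kN (transverse, base value).
(i) R_nwl + R_nwt = 1625 kN; (ii) 0.85 R_nwl + 1.5 R_nwt = 1802 kN.
R_n = max = 1802 kN [governs: (ii)]; φR_n = 1352 kN.

φR_n ≈ 1350 kN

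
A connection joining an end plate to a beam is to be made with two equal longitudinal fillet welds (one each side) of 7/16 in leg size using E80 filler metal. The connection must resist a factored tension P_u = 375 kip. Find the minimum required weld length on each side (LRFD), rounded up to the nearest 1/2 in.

E80XX → F_EXX = 80 ksi.
Throat t_e = 0.707 × 0.4375 = 0.3093 in.
φr_n = 0.75 × 0.6 × 80 × 0.3093 = 11.14 kip/in.
L_req = P_u / φr_n = 375 / 11.14 = 33.68 in total.
Per side: 33.68 / 2 = 16.84 in.
Round up → use L = 17 in on each side.

L = 17 in on each side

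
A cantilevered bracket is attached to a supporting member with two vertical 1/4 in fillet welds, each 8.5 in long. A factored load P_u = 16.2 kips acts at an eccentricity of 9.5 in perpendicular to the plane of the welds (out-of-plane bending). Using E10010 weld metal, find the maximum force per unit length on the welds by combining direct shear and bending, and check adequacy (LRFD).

E100XX → F_EXX = 100 ksi.
L_w = 2 × 8.5 = 17 in; section modulus (unit throat) S = 2 × L²/6 = 24.08 in².
Direct shear f_v = P/L_w = 16.2/17 = 0.9529 kip/in.
Moment M = P × e = 16.2 × 9.5 = 153.9 kip·in; bending f_b = M/S = 6.39 kip/in.
f_max = √(f_v² + f_b²) = √(0.9529² + 6.39²) = 6.461 kip/in.
φr_n = 0.75 × 0.6 × 100 × (0.707 × 0.25) = 7.954 kip/in → adequate.

f_max ≈ 6.46 kip/in; adequate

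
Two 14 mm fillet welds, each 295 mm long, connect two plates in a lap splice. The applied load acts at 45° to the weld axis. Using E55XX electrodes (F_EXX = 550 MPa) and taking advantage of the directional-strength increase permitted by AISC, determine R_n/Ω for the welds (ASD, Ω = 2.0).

R_n/Ω ≈ 1250 kN

t_e = 0.707 × 14 = 9.898 mm; A_we = 9.898 × 590 = 5840 mm².
Directional factor: 1.0 + 0.5 sin^1.5(45°) = 1.297.
F_nw = 0.6 × 550 × 1.297 = 428.1 MPa.
R_n/Ω = (428.1 × 5840) / 2.0 × 10⁻³ = 1250 kN.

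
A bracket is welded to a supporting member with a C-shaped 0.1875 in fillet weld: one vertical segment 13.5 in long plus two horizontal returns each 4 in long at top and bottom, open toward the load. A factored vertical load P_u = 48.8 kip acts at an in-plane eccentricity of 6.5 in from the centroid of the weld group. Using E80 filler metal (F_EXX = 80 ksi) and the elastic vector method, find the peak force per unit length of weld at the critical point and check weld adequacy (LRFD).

Total weld length L_w = 21.5 in. Treat welds as unit-width lines.
Centroid: x̄ = 2×4×2 / 21.5 = 0.7442 in from the vertical weld.
Polar moment about centroid: J = I_x + I_y = [13.5³/12 + 2×4×6.75²] + [13.5×0.7442² + 2(4³/12 + 4×1.256²)] = 600.3 in³.
Direct shear f_v = P/L_w = 48.8 / 21.5 = 2.27 kip/in (vertical).
Torsion M = P·e = 48.8 × 6.5 = 317.2 kip·in.
Critical point at (x, y) = (3.256, 6.75) from centroid. f_tx = M·y/J = 3.567 kip/in; f_ty = M·x/J = 1.72 kip/in.
Resultant f_max = √[f_tx² + (f_v + f_ty)²] = √[3.567² + (2.27 + 1.72)²] = 5.352 kip/in.
Capacity per unit length: φr_n = 0.75 × 0.6 × 80 × (0.707 × 0.1875) = 4.772 kip/in.
5.352 > 4.772 → NOT adequate.

f_max ≈ 5.35 kip/in; NOT adequate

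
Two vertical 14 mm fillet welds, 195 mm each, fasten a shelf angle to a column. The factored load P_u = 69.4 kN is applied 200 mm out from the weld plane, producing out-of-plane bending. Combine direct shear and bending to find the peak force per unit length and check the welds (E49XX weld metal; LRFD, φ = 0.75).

E49XX → F_EXX = 490 MPa.
L_w = 2 × 195 = 390 mm; section modulus (unit throat) S = 2 × L²/6 = 12680 mm².
Direct shear f_v = P/L_w = 69.4×10³/390 = 177.9 N/mm.
Moment M = P × e = 69.4×10³ × 200 = 13880000 N·mm; bending f_b = M/S = 1095 N/mm.
f_max = √(f_v² + f_b²) = √(177.9² + 1095²) = 1109 N/mm.
φr_n = 0.75 × 0.6 × 490 × (0.707 × 14) = 2183 N/mm → adequate.

f_max ≈ 1110 N/mm; adequate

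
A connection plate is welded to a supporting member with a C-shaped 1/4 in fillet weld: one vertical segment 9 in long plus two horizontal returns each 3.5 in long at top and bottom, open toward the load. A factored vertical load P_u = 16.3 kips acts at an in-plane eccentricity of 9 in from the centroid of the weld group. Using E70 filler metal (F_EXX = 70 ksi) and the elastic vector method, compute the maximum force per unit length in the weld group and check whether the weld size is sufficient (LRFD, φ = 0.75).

Total weld length L_w = 16 in. Treat welds as unit-width lines.
Centroid: x̄ = 2×3.5×1.75 / 16 = 0.7656 in from the vertical weld.
Polar moment about centroid: J = I_x + I_y = [9³/12 + 2×3.5×4.5²] + [9×0.7656² + 2(3.5³/12 + 3.5×0.9844²)] = 221.7 in³.
Direct shear f_v = P/L_w = 16.3 / 16 = 1.019 kip/in (vertical).
Torsion M = P·e = 16.3 × 9 = 146.7 kip·in.
Critical point at (x, y) = (2.734, 4.5) from centroid. f_tx = M·y/J = 2.978 kip/in; f_ty = M·x/J = 1.809 kip/in.
Resultant f_max = √[f_tx² + (f_v + f_ty)²] = √[2.978² + (1.019 + 1.809)²] = 4.107 kip/in.
Capacity per unit length: φr_n = 0.75 × 0.6 × 70 × (0.707 × 0.25) = 5.568 kip/in.
4.107 ≤ 5.568 → adequate.

f_max ≈ 4.11 kip/in; adequate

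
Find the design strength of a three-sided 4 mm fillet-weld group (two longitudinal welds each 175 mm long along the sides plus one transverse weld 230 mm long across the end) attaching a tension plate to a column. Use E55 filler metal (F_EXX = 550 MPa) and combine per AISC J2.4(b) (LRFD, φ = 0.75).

φR_n ≈ 450 kN

t_e = 0.707 × 4 = 2.828 mm.
R_nwl = 0.6 × 550 × 2.828 × 350 × 10⁻³ = 326.6 kN (longitudinal, 2 welds).
R_nwt = 0.6 × 550 × 2.828 × 230 × 10⁻³ = 214.6 kN (transverse, base value).
(i) R_nwl + R_nwt = 541.3 kN; (ii) 0.85 R_nwl + 1.5 R_nwt = 599.6 kN.
R_n = max = 599.6 kN [governs: (ii)]; φR_n = 449.7 kN.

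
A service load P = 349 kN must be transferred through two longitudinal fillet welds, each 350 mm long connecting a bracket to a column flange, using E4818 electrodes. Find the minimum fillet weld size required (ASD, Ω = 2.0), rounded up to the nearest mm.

w = 5 mm

E48XX → F_EXX = 480 MPa.
Total weld length L = 700 mm.
Required throat t_e = P × Ω / (0.6 F_EXX × L) = 349 × 2.0 / (0.6 × 480 × 700 × 10⁻³) = 3.462 mm.
Required leg w = t_e / 0.707 = 4.897 mm → use 5 mm.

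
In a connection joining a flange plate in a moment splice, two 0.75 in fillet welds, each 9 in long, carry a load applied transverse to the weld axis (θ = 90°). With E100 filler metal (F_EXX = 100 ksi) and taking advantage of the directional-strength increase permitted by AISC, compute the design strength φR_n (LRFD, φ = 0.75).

φR_n ≈ 644 kips

t_e = 0.707 × 0.75 = 0.5302 in; A_we = 0.5302 × 18 = 9.544 in².
Directional factor: 1.0 + 0.5 sin^1.5(90°) = 1.5.
F_nw = 0.6 × 100 × 1.5 = 90 ksi.
φR_n = 0.75 × 90 × 9.544 = 644.3 kips.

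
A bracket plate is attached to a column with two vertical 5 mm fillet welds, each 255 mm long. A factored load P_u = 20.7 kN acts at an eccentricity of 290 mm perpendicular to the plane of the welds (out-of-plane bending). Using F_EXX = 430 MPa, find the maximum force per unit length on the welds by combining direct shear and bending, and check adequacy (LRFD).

L_w = 2 × 255 = 510 mm; section modulus (unit throat) S = 2 × L²/6 = 21680 mm².
Direct shear f_v = P/L_w = 20.7×10³/510 = 40.59 N/mm.
Moment M = P × e = 20.7×10³ × 290 = 6003000 N·mm; bending f_b = M/S = 277 N/mm.
f_max = √(f_v² + f_b²) = √(40.59² + 277²) = 279.9 N/mm.
φr_n = 0.75 × 0.6 × 430 × (0.707 × 5) = 684 N/mm → adequate.

f_max ≈ 280 N/mm; adequate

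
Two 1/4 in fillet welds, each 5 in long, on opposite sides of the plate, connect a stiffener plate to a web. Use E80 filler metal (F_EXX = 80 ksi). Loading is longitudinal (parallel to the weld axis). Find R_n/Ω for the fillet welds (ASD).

Effective throat t_e = 0.707 × 0.25 = 0.1767 in.
Total length L = 10 in; A_we = 0.1767 × 10 = 1.767 in².
F_nw = 0.6 F_EXX = 0.6 × 80 = 48 ksi.
R_n = 48 × 1.767 = 84.84 kips; R_n/Ω = 84.84/2.0 = 42.42 kips.

R_n/Ω ≈ 42.4 kips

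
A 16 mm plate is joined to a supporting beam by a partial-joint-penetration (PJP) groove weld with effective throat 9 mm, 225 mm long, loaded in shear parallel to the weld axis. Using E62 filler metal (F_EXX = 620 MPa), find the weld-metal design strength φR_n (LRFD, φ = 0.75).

Effective throat (given) t_e = 9 mm.
A_we = 9 × 225 = 2025 mm².
F_nw = 0.6 F_EXX = 372 MPa.
φR_n = 0.75 × 372 × 2025 × 10⁻³ = 565 kN.

φR_n ≈ 565 kN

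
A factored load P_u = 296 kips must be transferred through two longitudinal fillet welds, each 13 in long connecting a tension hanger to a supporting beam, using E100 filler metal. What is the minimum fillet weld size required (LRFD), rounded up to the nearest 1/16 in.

E100XX → F_EXX = 100 ksi.
Total weld length L = 26 in.
Required throat t_e = P_u / (φ × 0.6 F_EXX × L) = 296 / (0.75 × 0.6 × 100 × 26) = 0.253 in.
Required leg w = t_e / 0.707 = 0.3578 in → use 3/8 in.

w = 3/8 in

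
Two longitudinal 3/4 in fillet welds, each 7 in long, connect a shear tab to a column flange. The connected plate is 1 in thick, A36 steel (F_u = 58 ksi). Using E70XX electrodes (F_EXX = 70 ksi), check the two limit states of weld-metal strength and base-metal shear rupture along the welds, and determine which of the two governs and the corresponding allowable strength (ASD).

R_n/Ω ≈ 156 kip (weld metal governs)

t_e = 0.707 × 0.75 = 0.5302 in; L = 14 in.
Weld metal: R_n/Ω = (1/2.0) × 0.6 × 70 × 0.5302 × 14 = 155.9 kip.
Base metal (shear rupture): R_n/Ω = (1/2.0) × 0.6 × 58 × 1 × 14 = 243.6 kip.
Governing: weld metal.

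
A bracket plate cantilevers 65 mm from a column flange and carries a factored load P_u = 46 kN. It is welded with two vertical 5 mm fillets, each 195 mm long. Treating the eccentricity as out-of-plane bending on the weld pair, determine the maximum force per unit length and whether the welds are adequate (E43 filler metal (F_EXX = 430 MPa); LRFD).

L_w = 2 × 195 = 390 mm; section modulus (unit throat) S = 2 × L²/6 = 12680 mm².
Direct shear f_v = P/L_w = 46×10³/390 = 117.9 N/mm.
Moment M = P × e = 46×10³ × 65 = 2990000 N·mm; bending f_b = M/S = 235.9 N/mm.
f_max = √(f_v² + f_b²) = √(117.9² + 235.9²) = 263.7 N/mm.
φr_n = 0.75 × 0.6 × 430 × (0.707 × 5) = 684 N/mm → adequate.

f_max ≈ 264 N/mm; adequate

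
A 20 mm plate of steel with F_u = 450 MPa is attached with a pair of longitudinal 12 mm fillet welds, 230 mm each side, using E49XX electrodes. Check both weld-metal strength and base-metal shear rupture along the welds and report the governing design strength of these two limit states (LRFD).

φR_n ≈ 861 kN (weld metal governs)

E49XX → F_EXX = 490 MPa.
t_e = 0.707 × 12 = 8.484 mm; L = 460 mm.
Weld metal: φR_n = 0.75 × 0.6 × 490 × 8.484 × 460 × 10⁻³ = 860.5 kN.
Base metal (shear rupture): φR_n = 0.75 × 0.6 × 450 × 20 × 460 × 10⁻³ = 1863 kN.
Governing: weld metal.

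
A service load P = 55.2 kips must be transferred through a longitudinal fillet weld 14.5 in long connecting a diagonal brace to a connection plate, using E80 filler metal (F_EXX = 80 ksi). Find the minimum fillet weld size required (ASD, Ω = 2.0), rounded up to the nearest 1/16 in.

Total weld length L = 14.5 in.
Required throat t_e = P × Ω / (0.6 F_EXX × L) = 55.2 × 2.0 / (0.6 × 80 × 14.5) = 0.1586 in.
Required leg w = t_e / 0.707 = 0.2244 in → use 1/4 in.

w = 1/4 in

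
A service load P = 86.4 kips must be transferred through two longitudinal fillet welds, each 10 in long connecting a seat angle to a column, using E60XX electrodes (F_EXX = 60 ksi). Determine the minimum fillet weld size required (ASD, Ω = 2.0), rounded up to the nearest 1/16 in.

Total weld length L = 20 in.
Required throat t_e = P × Ω / (0.6 F_EXX × L) = 86.4 × 2.0 / (0.6 × 60 × 20) = 0.24 in.
Required leg w = t_e / 0.707 = 0.3395 in → use 3/8 in.

w = 3/8 in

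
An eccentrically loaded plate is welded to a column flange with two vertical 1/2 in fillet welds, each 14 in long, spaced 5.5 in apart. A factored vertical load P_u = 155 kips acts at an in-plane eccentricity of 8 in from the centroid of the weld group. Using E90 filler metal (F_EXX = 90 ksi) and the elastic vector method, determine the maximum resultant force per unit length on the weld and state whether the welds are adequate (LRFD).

Total weld length L_w = 28 in. Treat welds as unit-width lines.
Polar moment about centroid: J = 2[d³/12 + d(b/2)²] = 2[14³/12 + 14×2.75²] = 669.1 in³.
Direct shear f_v = P/L_w = 155 / 28 = 5.536 kip/in (vertical).
Torsion M = P·e = 155 × 8 = 1240 kip·in.
Critical point at (x, y) = (2.75, 7) from centroid. f_tx = M·y/J = 12.97 kip/in; f_ty = M·x/J = 5.097 kip/in.
Resultant f_max = √[f_tx² + (f_v + f_ty)²] = √[12.97² + (5.536 + 5.097)²] = 16.77 kip/in.
Capacity per unit length: φr_n = 0.75 × 0.6 × 90 × (0.707 × 0.5) = 14.32 kip/in.
16.77 > 14.32 → NOT adequate.

f_max ≈ 16.8 kip/in; NOT adequate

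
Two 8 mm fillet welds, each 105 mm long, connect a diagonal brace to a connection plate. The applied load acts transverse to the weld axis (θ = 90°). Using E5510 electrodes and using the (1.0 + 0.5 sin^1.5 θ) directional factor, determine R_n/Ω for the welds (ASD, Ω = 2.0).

E55XX → F_EXX = 550 MPa.
t_e = 0.707 × 8 = 5.656 mm; A_we = 5.656 × 210 = 1188 mm².
Directional factor: 1.0 + 0.5 sin^1.5(90°) = 1.5.
F_nw = 0.6 × 550 × 1.5 = 495 MPa.
R_n/Ω = (495 × 1188) / 2.0 × 10⁻³ = 294 kN.

R_n/Ω ≈ 294 kN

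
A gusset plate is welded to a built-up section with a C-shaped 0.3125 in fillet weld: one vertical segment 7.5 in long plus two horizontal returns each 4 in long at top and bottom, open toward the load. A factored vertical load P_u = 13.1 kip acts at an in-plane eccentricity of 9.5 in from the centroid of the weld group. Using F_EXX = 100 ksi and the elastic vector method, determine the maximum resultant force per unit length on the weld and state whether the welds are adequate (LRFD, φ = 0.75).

Total weld length L_w = 15.5 in. Treat welds as unit-width lines.
Centroid: x̄ = 2×4×2 / 15.5 = 1.032 in from the vertical weld.
Polar moment about centroid: J = I_x + I_y = [7.5³/12 + 2×4×3.75²] + [7.5×1.032² + 2(4³/12 + 4×0.9677²)] = 173.8 in³.
Direct shear f_v = P/L_w = 13.1 / 15.5 = 0.8452 kip/in (vertical).
Torsion M = P·e = 13.1 × 9.5 = 124.45 kip·in.
Critical point at (x, y) = (2.968, 3.75) from centroid. f_tx = M·y/J = 2.685 kip/in; f_ty = M·x/J = 2.125 kip/in.
Resultant f_max = √[f_tx² + (f_v + f_ty)²] = √[2.685² + (0.8452 + 2.125)²] = 4.004 kip/in.
Capacity per unit length: φr_n = 0.75 × 0.6 × 100 × (0.707 × 0.3125) = 9.942 kip/in.
4.004 ≤ 9.942 → adequate.

f_max ≈ 4 kip/in; adequate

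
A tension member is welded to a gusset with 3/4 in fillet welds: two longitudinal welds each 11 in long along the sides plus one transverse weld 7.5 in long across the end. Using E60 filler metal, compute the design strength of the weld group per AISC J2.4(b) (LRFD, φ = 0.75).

φR_n ≈ 429 kips

E60XX → F_EXX = 60 ksi.
t_e = 0.707 × 0.75 = 0.5302 in.
R_nwl = 0.6 × 60 × 0.5302 × 22 = 420 kips (longitudinal, 2 welds).
R_nwt = 0.6 × 60 × 0.5302 × 7.5 = 143.2 kips (transverse, base value).
(i) R_nwl + R_nwt = 563.1 kips; (ii) 0.85 R_nwl + 1.5 R_nwt = 571.7 kips.
R_n = max = 571.7 kips [governs: (ii)]; φR_n = 428.8 kips.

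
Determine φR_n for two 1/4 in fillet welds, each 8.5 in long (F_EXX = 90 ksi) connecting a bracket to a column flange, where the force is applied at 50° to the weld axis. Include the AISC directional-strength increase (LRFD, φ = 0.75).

φR_n ≈ 162 kips

t_e = 0.707 × 0.25 = 0.1767 in; A_we = 0.1767 × 17 = 3.005 in².
Directional factor: 1.0 + 0.5 sin^1.5(50°) = 1.335.
F_nw = 0.6 × 90 × 1.335 = 72.1 ksi.
φR_n = 0.75 × 72.1 × 3.005 = 162.5 kips.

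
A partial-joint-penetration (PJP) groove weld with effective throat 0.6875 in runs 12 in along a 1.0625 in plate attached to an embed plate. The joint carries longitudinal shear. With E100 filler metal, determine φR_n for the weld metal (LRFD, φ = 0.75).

φR_n ≈ 371 kip

E100XX → F_EXX = 100 ksi.
Effective throat (given) t_e = 0.6875 in.
A_we = 0.6875 × 12 = 8.25 in².
F_nw = 0.6 F_EXX = 60 ksi.
φR_n = 0.75 × 60 × 8.25 = 371.2 kip.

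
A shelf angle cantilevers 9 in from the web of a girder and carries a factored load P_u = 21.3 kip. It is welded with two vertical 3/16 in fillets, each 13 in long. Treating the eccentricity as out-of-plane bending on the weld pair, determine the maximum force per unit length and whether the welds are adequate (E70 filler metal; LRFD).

E70XX → F_EXX = 70 ksi.
L_w = 2 × 13 = 26 in; section modulus (unit throat) S = 2 × L²/6 = 56.33 in².
Direct shear f_v = P/L_w = 21.3/26 = 0.8192 kip/in.
Moment M = P × e = 21.3 × 9 = 191.7 kip·in; bending f_b = M/S = 3.403 kip/in.
f_max = √(f_v² + f_b²) = √(0.8192² + 3.403²) = 3.5 kip/in.
φr_n = 0.75 × 0.6 × 70 × (0.707 × 0.1875) = 4.176 kip/in → adequate.

f_max ≈ 3.5 kip/in; adequate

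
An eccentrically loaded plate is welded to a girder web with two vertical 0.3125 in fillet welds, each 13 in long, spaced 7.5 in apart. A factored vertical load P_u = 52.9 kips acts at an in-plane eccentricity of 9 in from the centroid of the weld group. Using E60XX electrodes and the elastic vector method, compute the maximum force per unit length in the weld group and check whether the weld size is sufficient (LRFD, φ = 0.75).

f_max ≈ 6.16 kip/in; NOT adequate

E60XX → F_EXX = 60 ksi.
Total weld length L_w = 26 in. Treat welds as unit-width lines.
Polar moment about centroid: J = 2[d³/12 + d(b/2)²] = 2[13³/12 + 13×3.75²] = 731.8 in³.
Direct shear f_v = P/L_w = 52.9 / 26 = 2.035 kip/in (vertical).
Torsion M = P·e = 52.9 × 9 = 476.1 kip·in.
Critical point at (x, y) = (3.75, 6.5) from centroid. f_tx = M·y/J = 4.229 kip/in; f_ty = M·x/J = 2.44 kip/in.
Resultant f_max = √[f_tx² + (f_v + f_ty)²] = √[4.229² + (2.035 + 2.44)²] = 6.157 kip/in.
Capacity per unit length: φr_n = 0.75 × 0.6 × 60 × (0.707 × 0.3125) = 5.965 kip/in.
6.157 > 5.965 → NOT adequate.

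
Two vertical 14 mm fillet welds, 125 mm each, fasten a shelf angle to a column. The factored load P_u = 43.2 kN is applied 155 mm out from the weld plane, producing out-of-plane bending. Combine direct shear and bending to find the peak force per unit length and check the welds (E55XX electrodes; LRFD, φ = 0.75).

f_max ≈ 1300 N/mm; adequate

E55XX → F_EXX = 550 MPa.
L_w = 2 × 125 = 250 mm; section modulus (unit throat) S = 2 × L²/6 = 5208 mm².
Direct shear f_v = P/L_w = 43.2×10³/250 = 172.8 N/mm.
Moment M = P × e = 43.2×10³ × 155 = 6696000 N·mm; bending f_b = M/S = 1286 N/mm.
f_max = √(f_v² + f_b²) = √(172.8² + 1286²) = 1297 N/mm.
φr_n = 0.75 × 0.6 × 550 × (0.707 × 14) = 2450 N/mm → adequate.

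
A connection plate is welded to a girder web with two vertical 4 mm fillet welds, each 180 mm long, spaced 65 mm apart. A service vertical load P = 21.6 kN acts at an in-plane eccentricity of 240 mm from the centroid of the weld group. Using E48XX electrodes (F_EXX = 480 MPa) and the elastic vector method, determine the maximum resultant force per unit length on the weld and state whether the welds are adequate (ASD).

f_max ≈ 391 N/mm; adequate

Total weld length L_w = 360 mm. Treat welds as unit-width lines.
Polar moment about centroid: J = 2[d³/12 + d(b/2)²] = 2[180³/12 + 180×32.5²] = 1352000 mm³.
Direct shear f_v = P/L_w = 21.6×10³ / 360 = 60 N/mm (vertical).
Torsion M = P·e = 21.6×10³ × 240 = 5184000 N·mm.
Critical point at (x, y) = (32.5, 90) from centroid. f_tx = M·y/J = 345 N/mm; f_ty = M·x/J = 124.6 N/mm.
Resultant f_max = √[f_tx² + (f_v + f_ty)²] = √[345² + (60 + 124.6)²] = 391.3 N/mm.
Capacity per unit length: r_n/Ω = (1/2.0) × 0.6 × 480 × (0.707 × 4) = 407.2 N/mm.
391.3 ≤ 407.2 → adequate.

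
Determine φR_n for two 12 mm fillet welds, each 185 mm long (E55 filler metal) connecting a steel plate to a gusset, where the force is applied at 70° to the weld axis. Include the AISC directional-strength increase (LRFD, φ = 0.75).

E55XX → F_EXX = 550 MPa.
t_e = 0.707 × 12 = 8.484 mm; A_we = 8.484 × 370 = 3139 mm².
Directional factor: 1.0 + 0.5 sin^1.5(70°) = 1.455.
F_nw = 0.6 × 550 × 1.455 = 480.3 MPa.
φR_n = 0.75 × 480.3 × 3139 × 10⁻³ = 1131 kN.

φR_n ≈ 1130 kN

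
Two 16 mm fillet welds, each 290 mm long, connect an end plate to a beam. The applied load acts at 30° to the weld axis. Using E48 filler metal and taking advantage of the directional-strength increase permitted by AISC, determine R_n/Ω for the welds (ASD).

R_n/Ω ≈ 1110 kN

E48XX → F_EXX = 480 MPa.
t_e = 0.707 × 16 = 11.31 mm; A_we = 11.31 × 580 = 6561 mm².
Directional factor: 1.0 + 0.5 sin^1.5(30°) = 1.177.
F_nw = 0.6 × 480 × 1.177 = 338.9 MPa.
R_n/Ω = (338.9 × 6561) / 2.0 × 10⁻³ = 1112 kN.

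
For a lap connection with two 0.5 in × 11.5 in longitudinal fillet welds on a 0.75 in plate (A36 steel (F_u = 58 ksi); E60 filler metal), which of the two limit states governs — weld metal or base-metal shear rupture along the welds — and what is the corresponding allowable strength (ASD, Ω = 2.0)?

R_n/Ω ≈ 146 kip (weld metal governs)

E60XX → F_EXX = 60 ksi.
t_e = 0.707 × 0.5 = 0.3535 in; L = 23 in.
Weld metal: R_n/Ω = (1/2.0) × 0.6 × 60 × 0.3535 × 23 = 146.3 kip.
Base metal (shear rupture): R_n/Ω = (1/2.0) × 0.6 × 58 × 0.75 × 23 = 300.1 kip.
Governing: weld metal.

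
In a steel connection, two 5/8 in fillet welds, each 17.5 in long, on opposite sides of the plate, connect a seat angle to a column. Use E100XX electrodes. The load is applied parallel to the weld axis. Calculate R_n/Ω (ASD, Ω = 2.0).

R_n/Ω ≈ 464 kips

E100XX → F_EXX = 100 ksi.
Effective throat t_e = 0.707 × 0.625 = 0.4419 in.
Total length L = 35 in; A_we = 0.4419 × 35 = 15.47 in².
F_nw = 0.6 F_EXX = 0.6 × 100 = 60 ksi.
R_n = 60 × 15.47 = 927.9 kips; R_n/Ω = 927.9/2.0 = 464 kips.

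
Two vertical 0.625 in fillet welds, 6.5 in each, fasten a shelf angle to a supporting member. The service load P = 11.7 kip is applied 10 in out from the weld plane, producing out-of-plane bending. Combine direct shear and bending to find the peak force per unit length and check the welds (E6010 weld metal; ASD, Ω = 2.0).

E60XX → F_EXX = 60 ksi.
L_w = 2 × 6.5 = 13 in; section modulus (unit throat) S = 2 × L²/6 = 14.08 in².
Direct shear f_v = P/L_w = 11.7/13 = 0.9 kip/in.
Moment M = P × e = 11.7 × 10 = 117 kip·in; bending f_b = M/S = 8.308 kip/in.
f_max = √(f_v² + f_b²) = √(0.9² + 8.308²) = 8.356 kip/in.
r_n/Ω = (1/2.0) × 0.6 × 60 × (0.707 × 0.625) = 7.954 kip/in → NOT adequate.

f_max ≈ 8.36 kip/in; NOT adequate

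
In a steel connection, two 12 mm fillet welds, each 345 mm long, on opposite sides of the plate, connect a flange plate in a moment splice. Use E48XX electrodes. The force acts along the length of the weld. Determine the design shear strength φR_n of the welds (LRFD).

E48XX → F_EXX = 480 MPa.
Effective throat t_e = 0.707 × 12 = 8.484 mm.
Total length L = 690 mm; A_we = 8.484 × 690 = 5854 mm².
F_nw = 0.6 F_EXX = 0.6 × 480 = 288 MPa.
φR_n = 0.75 × 288 × 5854 × 10⁻³ = 1264 kN.

φR_n ≈ 1260 kN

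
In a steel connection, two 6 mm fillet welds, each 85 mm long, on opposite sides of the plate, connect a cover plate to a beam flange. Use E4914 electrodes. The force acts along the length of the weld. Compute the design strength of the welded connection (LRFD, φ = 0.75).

φR_n ≈ 159 kN

E49XX → F_EXX = 490 MPa.
Effective throat t_e = 0.707 × 6 = 4.242 mm.
Total length L = 170 mm; A_we = 4.242 × 170 = 721.1 mm².
F_nw = 0.6 F_EXX = 0.6 × 490 = 294 MPa.
φR_n = 0.75 × 294 × 721.1 × 10⁻³ = 159 kN.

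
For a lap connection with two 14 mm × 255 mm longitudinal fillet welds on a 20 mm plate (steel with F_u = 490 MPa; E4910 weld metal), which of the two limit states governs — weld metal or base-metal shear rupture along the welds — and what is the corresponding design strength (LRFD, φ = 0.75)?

φR_n ≈ 1110 kN (weld metal governs)

E49XX → F_EXX = 490 MPa.
t_e = 0.707 × 14 = 9.898 mm; L = 510 mm.
Weld metal: φR_n = 0.75 × 0.6 × 490 × 9.898 × 510 × 10⁻³ = 1113 kN.
Base metal (shear rupture): φR_n = 0.75 × 0.6 × 490 × 20 × 510 × 10⁻³ = 2249 kN.
Governing: weld metal.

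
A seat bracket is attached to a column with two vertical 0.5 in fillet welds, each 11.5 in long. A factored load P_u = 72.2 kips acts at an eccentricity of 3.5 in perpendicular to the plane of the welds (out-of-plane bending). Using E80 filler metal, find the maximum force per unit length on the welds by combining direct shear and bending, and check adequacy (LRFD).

f_max ≈ 6.54 kip/in; adequate

E80XX → F_EXX = 80 ksi.
L_w = 2 × 11.5 = 23 in; section modulus (unit throat) S = 2 × L²/6 = 44.08 in².
Direct shear f_v = P/L_w = 72.2/23 = 3.139 kip/in.
Moment M = P × e = 72.2 × 3.5 = 252.7 kip·in; bending f_b = M/S = 5.732 kip/in.
f_max = √(f_v² + f_b²) = √(3.139² + 5.732²) = 6.536 kip/in.
φr_n = 0.75 × 0.6 × 80 × (0.707 × 0.5) = 12.73 kip/in → adequate.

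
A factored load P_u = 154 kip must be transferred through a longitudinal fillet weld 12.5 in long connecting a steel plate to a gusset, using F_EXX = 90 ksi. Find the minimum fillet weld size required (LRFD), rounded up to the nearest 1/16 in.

w = 7/16 in

Total weld length L = 12.5 in.
Required throat t_e = P_u / (φ × 0.6 F_EXX × L) = 154 / (0.75 × 0.6 × 90 × 12.5) = 0.3042 in.
Required leg w = t_e / 0.707 = 0.4303 in → use 7/16 in.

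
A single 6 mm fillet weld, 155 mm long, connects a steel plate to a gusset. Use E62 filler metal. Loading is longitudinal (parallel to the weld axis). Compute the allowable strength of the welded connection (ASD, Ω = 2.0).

R_n/Ω ≈ 122 kN

E62XX → F_EXX = 620 MPa.
Effective throat t_e = 0.707 × 6 = 4.242 mm.
Total length L = 155 mm; A_we = 4.242 × 155 = 657.5 mm².
F_nw = 0.6 F_EXX = 0.6 × 620 = 372 MPa.
R_n = 372 × 657.5 × 10⁻³ = 244.6 kN; R_n/Ω = 244.6/2.0 = 122.3 kN.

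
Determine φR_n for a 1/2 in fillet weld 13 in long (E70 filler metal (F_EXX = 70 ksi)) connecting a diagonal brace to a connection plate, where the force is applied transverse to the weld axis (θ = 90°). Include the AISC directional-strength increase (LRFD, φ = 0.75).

φR_n ≈ 217 kip

t_e = 0.707 × 0.5 = 0.3535 in; A_we = 0.3535 × 13 = 4.595 in².
Directional factor: 1.0 + 0.5 sin^1.5(90°) = 1.5.
F_nw = 0.6 × 70 × 1.5 = 63 ksi.
φR_n = 0.75 × 63 × 4.595 = 217.1 kip.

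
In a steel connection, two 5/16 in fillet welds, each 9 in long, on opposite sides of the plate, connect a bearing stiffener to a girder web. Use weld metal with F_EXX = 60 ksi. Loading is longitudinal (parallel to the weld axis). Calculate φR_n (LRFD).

φR_n ≈ 107 kip

Effective throat t_e = 0.707 × 0.3125 = 0.2209 in.
Total length L = 18 in; A_we = 0.2209 × 18 = 3.977 in².
F_nw = 0.6 F_EXX = 0.6 × 60 = 36 ksi.
φR_n = 0.75 × 36 × 3.977 = 107.4 kip.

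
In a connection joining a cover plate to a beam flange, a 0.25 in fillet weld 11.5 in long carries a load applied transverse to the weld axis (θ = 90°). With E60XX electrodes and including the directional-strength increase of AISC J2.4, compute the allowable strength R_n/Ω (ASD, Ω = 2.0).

E60XX → F_EXX = 60 ksi.
t_e = 0.707 × 0.25 = 0.1767 in; A_we = 0.1767 × 11.5 = 2.033 in².
Directional factor: 1.0 + 0.5 sin^1.5(90°) = 1.5.
F_nw = 0.6 × 60 × 1.5 = 54 ksi.
R_n/Ω = (54 × 2.033) / 2.0 = 54.88 kips.

R_n/Ω ≈ 54.9 kips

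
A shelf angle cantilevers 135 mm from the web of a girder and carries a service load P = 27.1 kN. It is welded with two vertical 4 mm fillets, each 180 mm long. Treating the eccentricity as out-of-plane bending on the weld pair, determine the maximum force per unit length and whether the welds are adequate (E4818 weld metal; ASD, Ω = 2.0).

f_max ≈ 347 N/mm; adequate

E48XX → F_EXX = 480 MPa.
L_w = 2 × 180 = 360 mm; section modulus (unit throat) S = 2 × L²/6 = 10800 mm².
Direct shear f_v = P/L_w = 27.1×10³/360 = 75.28 N/mm.
Moment M = P × e = 27.1×10³ × 135 = 3658500 N·mm; bending f_b = M/S = 338.8 N/mm.
f_max = √(f_v² + f_b²) = √(75.28² + 338.8²) = 347 N/mm.
r_n/Ω = (1/2.0) × 0.6 × 480 × (0.707 × 4) = 407.2 N/mm → adequate.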